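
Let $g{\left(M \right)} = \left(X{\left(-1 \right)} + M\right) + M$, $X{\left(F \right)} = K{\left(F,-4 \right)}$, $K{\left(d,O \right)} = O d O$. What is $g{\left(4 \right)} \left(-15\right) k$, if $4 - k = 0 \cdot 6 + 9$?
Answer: $-600$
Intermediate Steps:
$K{\left(d,O \right)} = d O^{2}$
$X{\left(F \right)} = 16 F$ ($X{\left(F \right)} = F \left(-4\right)^{2} = F 16 = 16 F$)
$k = -5$ ($k = 4 - \left(0 \cdot 6 + 9\right) = 4 - \left(0 + 9\right) = 4 - 9 = -5$)
$g{\left(M \right)} = -16 + 2 M$ ($g{\left(M \right)} = \left(16 \left(-1\right) + M\right) + M = \left(-16 + M\right) + M = -16 + 2 M$)
$g{\left(4 \right)} \left(-15\right) k = \left(-16 + 2 \cdot 4\right) \left(-15\right) \left(-5\right) = \left(-16 + 8\right) \left(-15\right) \left(-5\right) = \left(-8\right) \left(-15\right) \left(-5\right) = 120 \left(-5\right) = -600$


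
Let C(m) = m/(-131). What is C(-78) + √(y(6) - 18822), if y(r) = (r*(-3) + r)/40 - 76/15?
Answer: 78/131 + I*√16944630/30 ≈ 0.59542 + 137.21*I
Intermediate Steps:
y(r) = -76/15 - r/20 (y(r) = (-3*r + r)*(1/40) - 76*1/15 = -2*r*(1/40) - 76/15 = -r/20 - 76/15 = -76/15 - r/20)
C(m) = -m/131 (C(m) = m*(-1/131) = -m/131)
C(-78) + √(y(6) - 18822) = -1/131*(-78) + √((-76/15 - 1/20*6) - 18822) = 78/131 + √((-76/15 - 3/10) - 18822) = 78/131 + √(-161/30 - 18822) = 78/131 + √(-564821/30) = 78/131 + I*√16944630/30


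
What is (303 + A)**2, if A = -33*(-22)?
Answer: 1058841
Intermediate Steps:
A = 726
(303 + A)**2 = (303 + 726)**2 = 1029**2 = 1058841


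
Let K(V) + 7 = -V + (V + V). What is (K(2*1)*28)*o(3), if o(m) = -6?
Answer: 840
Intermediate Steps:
K(V) = -7 + V (K(V) = -7 + (-V + (V + V)) = -7 + (-V + 2*V) = -7 + V)
(K(2*1)*28)*o(3) = ((-7 + 2*1)*28)*(-6) = ((-7 + 2)*28)*(-6) = -5*28*(-6) = -140*(-6) = 840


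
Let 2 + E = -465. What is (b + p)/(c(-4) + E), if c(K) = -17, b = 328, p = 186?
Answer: -257/242 ≈ -1.0620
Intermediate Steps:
E = -467 (E = -2 - 465 = -467)
(b + p)/(c(-4) + E) = (328 + 186)/(-17 - 467) = 514/(-484) = 514*(-1/484) = -257/242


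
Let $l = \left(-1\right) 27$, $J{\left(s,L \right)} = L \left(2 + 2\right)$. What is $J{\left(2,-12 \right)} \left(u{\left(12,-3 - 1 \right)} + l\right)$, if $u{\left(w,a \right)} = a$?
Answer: $1488$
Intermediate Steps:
$J{\left(s,L \right)} = 4 L$ ($J{\left(s,L \right)} = L 4 = 4 L$)
$l = -27$
$J{\left(2,-12 \right)} \left(u{\left(12,-3 - 1 \right)} + l\right) = 4 \left(-12\right) \left(\left(-3 - 1\right) - 27\right) = - 48 \left(\left(-3 - 1\right) - 27\right) = - 48 \left(-4 - 27\right) = \left(-48\right) \left(-31\right) = 1488$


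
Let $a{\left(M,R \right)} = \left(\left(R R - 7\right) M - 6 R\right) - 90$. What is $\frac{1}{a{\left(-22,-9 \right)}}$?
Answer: $- \frac{1}{1664} \approx -0.00060096$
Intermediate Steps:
$a{\left(M,R \right)} = -90 - 6 R + M \left(-7 + R^{2}\right)$ ($a{\left(M,R \right)} = \left(\left(R^{2} - 7\right) M - 6 R\right) - 90 = \left(\left(-7 + R^{2}\right) M - 6 R\right) - 90 = \left(M \left(-7 + R^{2}\right) - 6 R\right) - 90 = \left(- 6 R + M \left(-7 + R^{2}\right)\right) - 90 = -90 - 6 R + M \left(-7 + R^{2}\right)$)
$\frac{1}{a{\left(-22,-9 \right)}} = \frac{1}{-90 - -154 - -54 - 22 \left(-9\right)^{2}} = \frac{1}{-90 + 154 + 54 - 1782} = \frac{1}{-1664} = - \frac{1}{1664}$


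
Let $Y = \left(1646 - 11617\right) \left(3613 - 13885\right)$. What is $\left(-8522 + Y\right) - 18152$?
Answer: $102395438$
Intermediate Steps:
$Y = 102422112$ ($Y = \left(-9971\right) \left(-10272\right) = 102422112$)
$\left(-8522 + Y\right) - 18152 = \left(-8522 + 102422112\right) - 18152 = 102413590 - 18152 = 102395438$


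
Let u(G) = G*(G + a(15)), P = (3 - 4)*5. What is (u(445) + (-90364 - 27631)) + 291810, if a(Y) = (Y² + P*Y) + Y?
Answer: 445265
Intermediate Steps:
P = -5 (P = -1*5 = -5)
a(Y) = Y² - 4*Y (a(Y) = (Y² - 5*Y) + Y = Y² - 4*Y)
u(G) = G*(165 + G) (u(G) = G*(G + 15*(-4 + 15)) = G*(G + 15*11) = G*(G + 165) = G*(165 + G))
(u(445) + (-90364 - 27631)) + 291810 = (445*(165 + 445) + (-90364 - 27631)) + 291810 = (445*610 - 117995) + 291810 = (271450 - 117995) + 291810 = 153455 + 291810 = 445265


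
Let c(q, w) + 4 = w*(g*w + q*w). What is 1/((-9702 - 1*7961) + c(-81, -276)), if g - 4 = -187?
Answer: -1/20128131 ≈ -4.9682e-8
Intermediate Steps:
g = -183 (g = 4 - 187 = -183)
c(q, w) = -4 + w*(-183*w + q*w)
1/((-9702 - 1*7961) + c(-81, -276)) = 1/((-9702 - 1*7961) + (-4 - 183*(-276)**2 - 81*(-276)**2)) = 1/((-9702 - 7961) + (-4 - 183*76176 - 81*76176)) = 1/(-17663 + (-4 - 13940208 - 6170256)) = 1/(-17663 - 20110468) = 1/(-20128131) = -1/20128131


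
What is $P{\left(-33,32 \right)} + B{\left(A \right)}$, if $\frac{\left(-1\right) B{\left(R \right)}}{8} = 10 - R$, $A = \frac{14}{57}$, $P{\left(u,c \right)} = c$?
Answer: $- \frac{2624}{57} \approx -46.035$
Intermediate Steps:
$A = \frac{14}{57}$ ($A = 14 \cdot \frac{1}{57} = \frac{14}{57} \approx 0.24561$)
$B{\left(R \right)} = -80 + 8 R$ ($B{\left(R \right)} = - 8 \left(10 - R\right) = -80 + 8 R$)
$P{\left(-33,32 \right)} + B{\left(A \right)} = 32 + \left(-80 + 8 \cdot \frac{14}{57}\right) = 32 + \left(-80 + \frac{112}{57}\right) = 32 - \frac{4448}{57} = - \frac{2624}{57}$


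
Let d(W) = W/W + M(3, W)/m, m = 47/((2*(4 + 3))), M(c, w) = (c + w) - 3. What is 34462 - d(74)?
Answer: 1618631/47 ≈ 34439.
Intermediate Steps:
M(c, w) = -3 + c + w
m = 47/14 (m = 47/((2*7)) = 47/14 ≈ 3.3571)
d(W) = 1 + 14*W/47 (d(W) = W/W + (-3 + 3 + W)/(47/14) = 1 + W*(14/47) = 1 + 14*W/47)
34462 - d(74) = 34462 - (1 + (14/47)*74) = 34462 - (1 + 1036/47) = 34462 - 1*1083/47 = 34462 - 1083/47 = 1618631/47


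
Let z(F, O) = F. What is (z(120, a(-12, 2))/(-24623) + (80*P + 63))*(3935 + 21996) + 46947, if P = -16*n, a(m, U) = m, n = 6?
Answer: -4862294117760/24623 ≈ -1.9747e+8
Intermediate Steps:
P = -96 (P = -16*6 = -96)
(z(120, a(-12, 2))/(-24623) + (80*P + 63))*(3935 + 21996) + 46947 = (120/(-24623) + (80*(-96) + 63))*(3935 + 21996) + 46947 = (120*(-1/24623) + (-7680 + 63))*25931 + 46947 = (-120/24623 - 7617)*25931 + 46947 = -187553511/24623*25931 + 46947 = -4863450093741/24623 + 46947 = -4862294117760/24623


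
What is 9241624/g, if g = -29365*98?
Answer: -660116/205555 ≈ -3.2114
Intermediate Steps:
g = -2877770
9241624/g = 9241624/(-2877770) = 9241624*(-1/2877770) = -660116/205555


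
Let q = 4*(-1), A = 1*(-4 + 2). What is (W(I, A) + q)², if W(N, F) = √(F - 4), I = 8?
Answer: (4 - I*√6)² ≈ 10.0 - 19.596*I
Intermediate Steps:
A = -2 (A = 1*(-2) = -2)
W(N, F) = √(-4 + F)
q = -4
(W(I, A) + q)² = (√(-4 - 2) - 4)² = (√(-6) - 4)² = (I*√6 - 4)² = (-4 + I*√6)²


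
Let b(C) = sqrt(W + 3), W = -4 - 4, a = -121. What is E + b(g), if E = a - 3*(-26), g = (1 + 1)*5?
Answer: -43 + I*sqrt(5) ≈ -43.0 + 2.2361*I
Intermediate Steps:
W = -8
g = 10 (g = 2*5 = 10)
E = -43 (E = -121 - 3*(-26) = -121 - 1*(-78) = -121 + 78 = -43)
b(C) = I*sqrt(5) (b(C) = sqrt(-8 + 3) = sqrt(-5) = I*sqrt(5))
E + b(g) = -43 + I*sqrt(5)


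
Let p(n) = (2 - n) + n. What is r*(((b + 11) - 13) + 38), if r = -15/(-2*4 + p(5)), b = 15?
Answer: 255/2 ≈ 127.50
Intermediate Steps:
p(n) = 2
r = 5/2 (r = -15/(-2*4 + 2) = -15/(-8 + 2) = -15/(-6) = -15*(-⅙) = 5/2 ≈ 2.5000)
r*(((b + 11) - 13) + 38) = 5*(((15 + 11) - 13) + 38)/2 = 5*((26 - 13) + 38)/2 = 5*(13 + 38)/2 = (5/2)*51 = 255/2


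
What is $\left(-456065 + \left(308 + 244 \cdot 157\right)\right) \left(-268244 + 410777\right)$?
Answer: $-59500258317$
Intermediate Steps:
$\left(-456065 + \left(308 + 244 \cdot 157\right)\right) \left(-268244 + 410777\right) = \left(-456065 + \left(308 + 38308\right)\right) 142533 = \left(-456065 + 38616\right) 142533 = \left(-417449\right) 142533 = -59500258317$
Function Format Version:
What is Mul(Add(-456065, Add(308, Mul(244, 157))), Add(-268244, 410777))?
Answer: -59500258317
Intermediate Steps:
Mul(Add(-456065, Add(308, Mul(244, 157))), Add(-268244, 410777)) = Mul(Add(-456065, Add(308, 38308)), 142533) = Mul(Add(-456065, 38616), 142533) = Mul(-417449, 142533) = -59500258317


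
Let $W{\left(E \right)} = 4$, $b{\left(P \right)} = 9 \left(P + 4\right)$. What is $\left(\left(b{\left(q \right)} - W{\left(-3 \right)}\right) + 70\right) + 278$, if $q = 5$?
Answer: $425$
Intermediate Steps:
$b{\left(P \right)} = 36 + 9 P$ ($b{\left(P \right)} = 9 \left(4 + P\right) = 36 + 9 P$)
$\left(\left(b{\left(q \right)} - W{\left(-3 \right)}\right) + 70\right) + 278 = \left(\left(\left(36 + 9 \cdot 5\right) - 4\right) + 70\right) + 278 = \left(\left(\left(36 + 45\right) - 4\right) + 70\right) + 278 = \left(\left(81 - 4\right) + 70\right) + 278 = \left(77 + 70\right) + 278 = 147 + 278 = 425$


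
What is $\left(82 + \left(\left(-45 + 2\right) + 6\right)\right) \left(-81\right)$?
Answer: $-3645$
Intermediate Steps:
$\left(82 + \left(\left(-45 + 2\right) + 6\right)\right) \left(-81\right) = \left(82 + \left(-43 + 6\right)\right) \left(-81\right) = \left(82 - 37\right) \left(-81\right) = 45 \left(-81\right) = -3645$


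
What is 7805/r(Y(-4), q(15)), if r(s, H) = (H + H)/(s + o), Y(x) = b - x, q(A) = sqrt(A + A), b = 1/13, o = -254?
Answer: -1690563*sqrt(30)/52 ≈ -1.7807e+5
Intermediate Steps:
b = 1/13 ≈ 0.076923
q(A) = sqrt(2)*sqrt(A) (q(A) = sqrt(2*A) = sqrt(2)*sqrt(A))
Y(x) = 1/13 - x
r(s, H) = 2*H/(-254 + s) (r(s, H) = (H + H)/(s - 254) = (2*H)/(-254 + s) = 2*H/(-254 + s))
7805/r(Y(-4), q(15)) = 7805/((2*(sqrt(2)*sqrt(15))/(-254 + (1/13 - 1*(-4))))) = 7805/((2*sqrt(30)/(-254 + (1/13 + 4)))) = 7805/((2*sqrt(30)/(-254 + 53/13))) = 7805/((2*sqrt(30)/(-3249/13))) = 7805/((2*sqrt(30)*(-13/3249))) = 7805/((-26*sqrt(30)/3249)) = 7805*(-1083*sqrt(30)/260) = -1690563*sqrt(30)/52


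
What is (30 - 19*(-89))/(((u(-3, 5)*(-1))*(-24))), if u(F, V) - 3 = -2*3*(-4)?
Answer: 1721/648 ≈ 2.6559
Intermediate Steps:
u(F, V) = 27 (u(F, V) = 3 - 2*3*(-4) = 3 - 6*(-4) = 3 + 24 = 27)
(30 - 19*(-89))/(((u(-3, 5)*(-1))*(-24))) = (30 - 19*(-89))/(((27*(-1))*(-24))) = (30 + 1691)/((-27*(-24))) = 1721/648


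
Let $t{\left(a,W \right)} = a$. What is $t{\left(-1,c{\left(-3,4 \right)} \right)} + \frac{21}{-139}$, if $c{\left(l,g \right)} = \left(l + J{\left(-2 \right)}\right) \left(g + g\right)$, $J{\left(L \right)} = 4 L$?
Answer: $- \frac{160}{139} \approx -1.1511$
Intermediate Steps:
$c{\left(l,g \right)} = 2 g \left(-8 + l\right)$ ($c{\left(l,g \right)} = \left(l + 4 \left(-2\right)\right) \left(g + g\right) = \left(l - 8\right) 2 g = \left(-8 + l\right) 2 g = 2 g \left(-8 + l\right)$)
$t{\left(-1,c{\left(-3,4 \right)} \right)} + \frac{21}{-139} = -1 + \frac{21}{-139} = -1 + 21 \left(- \frac{1}{139}\right) = -1 - \frac{21}{139} = - \frac{160}{139}$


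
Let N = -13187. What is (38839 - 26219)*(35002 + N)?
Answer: 275305300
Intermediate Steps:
(38839 - 26219)*(35002 + N) = (38839 - 26219)*(35002 - 13187) = 12620*21815 = 275305300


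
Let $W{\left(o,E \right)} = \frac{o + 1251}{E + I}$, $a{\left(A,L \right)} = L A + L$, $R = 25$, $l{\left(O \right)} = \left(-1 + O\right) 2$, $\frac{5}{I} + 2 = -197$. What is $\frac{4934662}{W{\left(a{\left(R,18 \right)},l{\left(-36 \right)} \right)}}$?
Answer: $- \frac{72692505922}{342081} \approx -2.125 \cdot 10^{5}$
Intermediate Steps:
$I = - \frac{5}{199}$ ($I = \frac{5}{-2 - 197} = \frac{5}{-199} = 5 \left(- \frac{1}{199}\right) = - \frac{5}{199} \approx -0.025126$)
$l{\left(O \right)} = -2 + 2 O$
$a{\left(A,L \right)} = L + A L$ ($a{\left(A,L \right)} = A L + L = L + A L$)
$W{\left(o,E \right)} = \frac{1251 + o}{- \frac{5}{199} + E}$ ($W{\left(o,E \right)} = \frac{o + 1251}{E - \frac{5}{199}} = \frac{1251 + o}{- \frac{5}{199} + E}$)
$\frac{4934662}{W{\left(a{\left(R,18 \right)},l{\left(-36 \right)} \right)}} = \frac{4934662}{199 \frac{1}{-5 + 199 \left(-2 + 2 \left(-36\right)\right)} \left(1251 + 18 \left(1 + 25\right)\right)} = \frac{4934662}{199 \frac{1}{-5 + 199 \left(-2 - 72\right)} \left(1251 + 18 \cdot 26\right)} = \frac{4934662}{199 \frac{1}{-5 + 199 \left(-74\right)} \left(1251 + 468\right)} = \frac{4934662}{199 \frac{1}{-5 - 14726} \cdot 1719} = \frac{4934662}{199 \frac{1}{-14731} \cdot 1719} = \frac{4934662}{199 \left(- \frac{1}{14731}\right) 1719} = \frac{4934662}{- \frac{342081}{14731}} = 4934662 \left(- \frac{14731}{342081}\right) = - \frac{72692505922}{342081}$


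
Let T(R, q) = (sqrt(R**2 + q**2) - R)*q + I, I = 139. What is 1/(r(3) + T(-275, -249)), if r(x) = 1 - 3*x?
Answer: 34172/1931023645 - 249*sqrt(137626)/3862047290 ≈ -6.2221e-6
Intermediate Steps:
T(R, q) = 139 + q*(sqrt(R**2 + q**2) - R) (T(R, q) = (sqrt(R**2 + q**2) - R)*q + 139 = q*(sqrt(R**2 + q**2) - R) + 139 = 139 + q*(sqrt(R**2 + q**2) - R))
1/(r(3) + T(-275, -249)) = 1/((1 - 3*3) + (139 - 249*sqrt((-275)**2 + (-249)**2) - 1*(-275)*(-249))) = 1/((1 - 9) + (139 - 249*sqrt(75625 + 62001) - 68475)) = 1/(-8 + (139 - 249*sqrt(137626) - 68475)) = 1/(-8 + (-68336 - 249*sqrt(137626))) = 1/(-68344 - 249*sqrt(137626))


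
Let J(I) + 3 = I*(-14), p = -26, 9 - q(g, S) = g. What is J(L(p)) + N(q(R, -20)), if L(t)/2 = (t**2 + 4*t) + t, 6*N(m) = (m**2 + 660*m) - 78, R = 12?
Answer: -31265/2 ≈ -15633.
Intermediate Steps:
q(g, S) = 9 - g
N(m) = -13 + 110*m + m**2/6 (N(m) = ((m**2 + 660*m) - 78)/6 = (-78 + m**2 + 660*m)/6 = -13 + 110*m + m**2/6)
L(t) = 2*t**2 + 10*t (L(t) = 2*((t**2 + 4*t) + t) = 2*(t**2 + 5*t) = 2*t**2 + 10*t)
J(I) = -3 - 14*I (J(I) = -3 + I*(-14) = -3 - 14*I)
J(L(p)) + N(q(R, -20)) = (-3 - 28*(-26)*(5 - 26)) + (-13 + 110*(9 - 1*12) + (9 - 1*12)**2/6) = (-3 - 28*(-26)*(-21)) + (-13 + 110*(9 - 12) + (9 - 12)**2/6) = (-3 - 14*1092) + (-13 + 110*(-3) + (1/6)*(-3)**2) = (-3 - 15288) + (-13 - 330 + (1/6)*9) = -15291 + (-13 - 330 + 3/2) = -15291 - 683/2 = -31265/2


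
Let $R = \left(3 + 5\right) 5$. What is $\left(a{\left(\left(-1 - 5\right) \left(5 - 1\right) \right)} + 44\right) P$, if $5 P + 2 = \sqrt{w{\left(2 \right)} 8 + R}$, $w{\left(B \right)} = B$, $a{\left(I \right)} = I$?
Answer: $-8 + 8 \sqrt{14} \approx 21.933$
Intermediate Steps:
$R = 40$ ($R = 8 \cdot 5 = 40$)
$P = - \frac{2}{5} + \frac{2 \sqrt{14}}{5}$ ($P = - \frac{2}{5} + \frac{\sqrt{2 \cdot 8 + 40}}{5} = - \frac{2}{5} + \frac{\sqrt{16 + 40}}{5} = - \frac{2}{5} + \frac{\sqrt{56}}{5} = - \frac{2}{5} + \frac{2 \sqrt{14}}{5} \approx 1.0967$)
$\left(a{\left(\left(-1 - 5\right) \left(5 - 1\right) \right)} + 44\right) P = \left(\left(-1 - 5\right) \left(5 - 1\right) + 44\right) \left(- \frac{2}{5} + \frac{2 \sqrt{14}}{5}\right) = \left(\left(-6\right) 4 + 44\right) \left(- \frac{2}{5} + \frac{2 \sqrt{14}}{5}\right) = \left(-24 + 44\right) \left(- \frac{2}{5} + \frac{2 \sqrt{14}}{5}\right) = 20 \left(- \frac{2}{5} + \frac{2 \sqrt{14}}{5}\right) = -8 + 8 \sqrt{14}$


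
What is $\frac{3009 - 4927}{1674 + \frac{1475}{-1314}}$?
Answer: $- \frac{360036}{314023} \approx -1.1465$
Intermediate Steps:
$\frac{3009 - 4927}{1674 + \frac{1475}{-1314}} = - \frac{1918}{1674 + 1475 \left(- \frac{1}{1314}\right)} = - \frac{1918}{1674 - \frac{1475}{1314}} = - \frac{1918}{\frac{2198161}{1314}} = \left(-1918\right) \frac{1314}{2198161} = - \frac{360036}{314023}$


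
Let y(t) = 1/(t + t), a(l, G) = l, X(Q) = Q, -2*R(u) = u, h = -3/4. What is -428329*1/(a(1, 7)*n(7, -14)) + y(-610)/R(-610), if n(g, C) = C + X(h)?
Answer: 637524883541/21953900 ≈ 29039.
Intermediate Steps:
h = -¾ (h = -3*¼ = -¾ ≈ -0.75000)
R(u) = -u/2
n(g, C) = -¾ + C (n(g, C) = C - ¾ = -¾ + C)
y(t) = 1/(2*t)
-428329*1/(a(1, 7)*n(7, -14)) + y(-610)/R(-610) = -428329/(-¾ - 14) + ((½)/(-610))/((-½*(-610))) = -428329/((-59/4*1)) + ((½)*(-1/610))/305 = -428329/(-59/4) - 1/1220*1/305 = -428329*(-4/59) - 1/372100 = 1713316/59 - 1/372100 = 637524883541/21953900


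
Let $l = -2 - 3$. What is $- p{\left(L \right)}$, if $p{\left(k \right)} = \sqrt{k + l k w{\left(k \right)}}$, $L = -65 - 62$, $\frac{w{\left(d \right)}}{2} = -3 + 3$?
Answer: $- i \sqrt{127} \approx - 11.269 i$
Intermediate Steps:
$w{\left(d \right)} = 0$ ($w{\left(d \right)} = 2 \left(-3 + 3\right) = 2 \cdot 0 = 0$)
$l = -5$ ($l = -2 - 3 = -5$)
$L = -127$ ($L = -65 - 62 = -127$)
$p{\left(k \right)} = \sqrt{k}$ ($p{\left(k \right)} = \sqrt{k + - 5 k 0} = \sqrt{k + 0} = \sqrt{k}$)
$- p{\left(L \right)} = - \sqrt{-127} = - i \sqrt{127}$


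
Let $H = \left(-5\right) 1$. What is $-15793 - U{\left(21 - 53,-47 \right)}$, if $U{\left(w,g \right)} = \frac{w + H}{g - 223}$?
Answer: $- \frac{4264147}{270} \approx -15793.0$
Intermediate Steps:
$H = -5$
$U{\left(w,g \right)} = \frac{-5 + w}{-223 + g}$ ($U{\left(w,g \right)} = \frac{w - 5}{g - 223} = \frac{-5 + w}{-223 + g}$)
$-15793 - U{\left(21 - 53,-47 \right)} = -15793 - \frac{-5 + \left(21 - 53\right)}{-223 - 47} = -15793 - \frac{-5 + \left(21 - 53\right)}{-270} = -15793 - - \frac{-5 - 32}{270} = -15793 - \left(- \frac{1}{270}\right) \left(-37\right) = -15793 - \frac{37}{270} = - \frac{4264147}{270}$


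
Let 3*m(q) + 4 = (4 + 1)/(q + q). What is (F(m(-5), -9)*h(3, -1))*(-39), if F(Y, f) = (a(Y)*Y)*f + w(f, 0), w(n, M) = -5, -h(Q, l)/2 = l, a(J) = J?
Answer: 3939/2 ≈ 1969.5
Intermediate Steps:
m(q) = -4/3 + 5/(6*q) (m(q) = -4/3 + ((4 + 1)/(q + q))/3 = -4/3 + (5/((2*q)))/3 = -4/3 + (5*(1/(2*q)))/3 = -4/3 + (5/(2*q))/3 = -4/3 + 5/(6*q))
h(Q, l) = -2*l
F(Y, f) = -5 + f*Y² (F(Y, f) = (Y*Y)*f - 5 = Y²*f - 5 = f*Y² - 5 = -5 + f*Y²)
(F(m(-5), -9)*h(3, -1))*(-39) = ((-5 - 9*(5 - 8*(-5))²/900)*(-2*(-1)))*(-39) = ((-5 - 9*(5 + 40)²/900)*2)*(-39) = ((-5 - 9*((⅙)*(-⅕)*45)²)*2)*(-39) = ((-5 - 9*(-3/2)²)*2)*(-39) = ((-5 - 9*9/4)*2)*(-39) = ((-5 - 81/4)*2)*(-39) = -101/4*2*(-39) = -101/2*(-39) = 3939/2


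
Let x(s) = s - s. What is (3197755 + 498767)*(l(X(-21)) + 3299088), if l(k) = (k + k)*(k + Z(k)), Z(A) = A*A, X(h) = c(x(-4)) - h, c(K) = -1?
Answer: 12257252941536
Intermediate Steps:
x(s) = 0
X(h) = -1 - h
Z(A) = A**2
l(k) = 2*k*(k + k**2) (l(k) = (k + k)*(k + k**2) = (2*k)*(k + k**2) = 2*k*(k + k**2))
(3197755 + 498767)*(l(X(-21)) + 3299088) = (3197755 + 498767)*(2*(-1 - 1*(-21))**2*(1 + (-1 - 1*(-21))) + 3299088) = 3696522*(2*(-1 + 21)**2*(1 + (-1 + 21)) + 3299088) = 3696522*(2*20**2*(1 + 20) + 3299088) = 3696522*(2*400*21 + 3299088) = 3696522*(16800 + 3299088) = 3696522*3315888 = 12257252941536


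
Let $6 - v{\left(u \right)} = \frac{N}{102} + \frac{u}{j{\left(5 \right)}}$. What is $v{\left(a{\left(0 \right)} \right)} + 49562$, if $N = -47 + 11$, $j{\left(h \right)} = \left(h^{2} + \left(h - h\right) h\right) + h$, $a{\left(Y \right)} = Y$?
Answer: $\frac{842662}{17} \approx 49568.0$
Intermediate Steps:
$j{\left(h \right)} = h + h^{2}$ ($j{\left(h \right)} = \left(h^{2} + 0 h\right) + h = \left(h^{2} + 0\right) + h = h^{2} + h = h + h^{2}$)
$N = -36$
$v{\left(u \right)} = \frac{108}{17} - \frac{u}{30}$ ($v{\left(u \right)} = 6 - \left(- \frac{36}{102} + \frac{u}{5 \left(1 + 5\right)}\right) = 6 - \left(\left(-36\right) \frac{1}{102} + \frac{u}{5 \cdot 6}\right) = 6 - \left(- \frac{6}{17} + \frac{u}{30}\right) = \frac{108}{17} - \frac{u}{30}$)
$v{\left(a{\left(0 \right)} \right)} + 49562 = \left(\frac{108}{17} - 0\right) + 49562 = \left(\frac{108}{17} + 0\right) + 49562 = \frac{108}{17} + 49562 = \frac{842662}{17}$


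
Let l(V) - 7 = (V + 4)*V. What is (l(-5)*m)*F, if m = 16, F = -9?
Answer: -1728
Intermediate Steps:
l(V) = 7 + V*(4 + V) (l(V) = 7 + (V + 4)*V = 7 + (4 + V)*V = 7 + V*(4 + V))
(l(-5)*m)*F = ((7 + (-5)**2 + 4*(-5))*16)*(-9) = ((7 + 25 - 20)*16)*(-9) = (12*16)*(-9) = 192*(-9) = -1728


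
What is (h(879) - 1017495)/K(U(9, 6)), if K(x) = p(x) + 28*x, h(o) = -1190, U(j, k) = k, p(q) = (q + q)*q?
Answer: -203737/48 ≈ -4244.5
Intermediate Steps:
p(q) = 2*q² (p(q) = (2*q)*q = 2*q²)
K(x) = 2*x² + 28*x
(h(879) - 1017495)/K(U(9, 6)) = (-1190 - 1017495)/((2*6*(14 + 6))) = -1018685/(2*6*20) = -1018685/240 = -1018685*1/240 = -203737/48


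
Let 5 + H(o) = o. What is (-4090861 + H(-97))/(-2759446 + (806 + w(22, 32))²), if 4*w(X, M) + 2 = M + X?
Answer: 4090963/2088685 ≈ 1.9586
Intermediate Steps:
H(o) = -5 + o
w(X, M) = -½ + M/4 + X/4 (w(X, M) = -½ + (M + X)/4 = -½ + (M/4 + X/4) = -½ + M/4 + X/4)
(-4090861 + H(-97))/(-2759446 + (806 + w(22, 32))²) = (-4090861 + (-5 - 97))/(-2759446 + (806 + (-½ + (¼)*32 + (¼)*22))²) = (-4090861 - 102)/(-2759446 + (806 + (-½ + 8 + 11/2))²) = -4090963/(-2759446 + (806 + 13)²) = -4090963/(-2759446 + 819²) = -4090963/(-2759446 + 670761) = -4090963/(-2088685) = -4090963*(-1/2088685) = 4090963/2088685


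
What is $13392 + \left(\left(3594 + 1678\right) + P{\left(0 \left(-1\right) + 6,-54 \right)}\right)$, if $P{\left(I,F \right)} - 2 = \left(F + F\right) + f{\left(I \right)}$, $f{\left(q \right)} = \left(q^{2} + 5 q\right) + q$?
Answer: $18630$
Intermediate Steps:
$f{\left(q \right)} = q^{2} + 6 q$
$P{\left(I,F \right)} = 2 + 2 F + I \left(6 + I\right)$ ($P{\left(I,F \right)} = 2 + \left(\left(F + F\right) + I \left(6 + I\right)\right) = 2 + \left(2 F + I \left(6 + I\right)\right) = 2 + 2 F + I \left(6 + I\right)$)
$13392 + \left(\left(3594 + 1678\right) + P{\left(0 \left(-1\right) + 6,-54 \right)}\right) = 13392 + \left(\left(3594 + 1678\right) + \left(2 + 2 \left(-54\right) + \left(0 \left(-1\right) + 6\right) \left(6 + \left(0 \left(-1\right) + 6\right)\right)\right)\right) = 13392 + \left(5272 + \left(2 - 108 + \left(0 + 6\right) \left(6 + \left(0 + 6\right)\right)\right)\right) = 13392 + \left(5272 + \left(2 - 108 + 6 \left(6 + 6\right)\right)\right) = 13392 + \left(5272 + \left(2 - 108 + 6 \cdot 12\right)\right) = 13392 + \left(5272 + \left(2 - 108 + 72\right)\right) = 13392 + \left(5272 - 34\right) = 13392 + 5238 = 18630$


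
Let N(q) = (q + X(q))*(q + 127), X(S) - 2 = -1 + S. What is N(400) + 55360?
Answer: 477487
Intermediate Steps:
X(S) = 1 + S (X(S) = 2 + (-1 + S) = 1 + S)
N(q) = (1 + 2*q)*(127 + q) (N(q) = (q + (1 + q))*(q + 127) = (1 + 2*q)*(127 + q))
N(400) + 55360 = (127 + 2*400² + 255*400) + 55360 = (127 + 2*160000 + 102000) + 55360 = (127 + 320000 + 102000) + 55360 = 422127 + 55360 = 477487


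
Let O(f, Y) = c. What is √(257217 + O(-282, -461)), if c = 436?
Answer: √257653 ≈ 507.60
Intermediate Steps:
O(f, Y) = 436
√(257217 + O(-282, -461)) = √(257217 + 436) = √257653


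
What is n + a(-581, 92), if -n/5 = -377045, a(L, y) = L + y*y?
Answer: 1893108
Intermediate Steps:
a(L, y) = L + y**2
n = 1885225 (n = -5*(-377045) = 1885225)
n + a(-581, 92) = 1885225 + (-581 + 92**2) = 1885225 + (-581 + 8464) = 1885225 + 7883 = 1893108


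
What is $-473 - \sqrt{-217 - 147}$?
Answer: $-473 - 2 i \sqrt{91} \approx -473.0 - 19.079 i$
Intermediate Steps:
$-473 - \sqrt{-217 - 147} = -473 - \sqrt{-364} = -473 - 2 i \sqrt{91}$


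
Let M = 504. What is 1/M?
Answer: 1/504 ≈ 0.0019841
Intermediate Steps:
1/M = 1/504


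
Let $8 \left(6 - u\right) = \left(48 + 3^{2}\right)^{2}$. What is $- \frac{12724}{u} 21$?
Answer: $\frac{712544}{1067} \approx 667.8$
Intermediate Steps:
$u = - \frac{3201}{8}$ ($u = 6 - \frac{\left(48 + 3^{2}\right)^{2}}{8} = 6 - \frac{\left(48 + 9\right)^{2}}{8} = 6 - \frac{57^{2}}{8} = 6 - \frac{3249}{8} = - \frac{3201}{8} \approx -400.13$)
$- \frac{12724}{u} 21 = - \frac{12724}{- \frac{3201}{8}} \cdot 21 = \left(-12724\right) \left(- \frac{8}{3201}\right) 21 = \frac{101792}{3201} \cdot 21 = \frac{712544}{1067}$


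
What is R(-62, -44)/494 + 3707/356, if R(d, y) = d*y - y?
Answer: 1409045/87932 ≈ 16.024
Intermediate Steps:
R(d, y) = -y + d*y
R(-62, -44)/494 + 3707/356 = -44*(-1 - 62)/494 + 3707/356 = -44*(-63)*(1/494) + 3707*(1/356) = 2772*(1/494) + 3707/356 = 1386/247 + 3707/356 = 1409045/87932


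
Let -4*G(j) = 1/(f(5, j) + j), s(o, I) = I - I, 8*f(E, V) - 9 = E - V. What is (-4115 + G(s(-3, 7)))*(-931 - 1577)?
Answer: 72245448/7 ≈ 1.0321e+7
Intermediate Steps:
f(E, V) = 9/8 - V/8 + E/8 (f(E, V) = 9/8 + (E - V)/8 = 9/8 + (-V/8 + E/8) = 9/8 - V/8 + E/8)
s(o, I) = 0
G(j) = -1/(4*(7/4 + 7*j/8)) (G(j) = -1/(4*((9/8 - j/8 + (⅛)*5) + j)) = -1/(4*((9/8 - j/8 + 5/8) + j)) = -1/(4*((7/4 - j/8) + j)) = -1/(4*(7/4 + 7*j/8)))
(-4115 + G(s(-3, 7)))*(-931 - 1577) = (-4115 - 2/(14 + 7*0))*(-931 - 1577) = (-4115 - 2/(14 + 0))*(-2508) = (-4115 - 2/14)*(-2508) = (-4115 - 2*1/14)*(-2508) = (-4115 - ⅐)*(-2508) = -28806/7*(-2508) = 72245448/7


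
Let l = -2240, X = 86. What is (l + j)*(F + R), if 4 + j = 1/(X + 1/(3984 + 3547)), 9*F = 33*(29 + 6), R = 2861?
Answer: -13033707522056/1943001 ≈ -6.7080e+6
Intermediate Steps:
F = 385/3 (F = (33*(29 + 6))/9 = (33*35)/9 = (1/9)*1155 = 385/3 ≈ 128.33)
j = -2583137/647667 (j = -4 + 1/(86 + 1/(3984 + 3547)) = -4 + 1/(86 + 1/7531) = -4 + 1/(647667/7531) = -4 + 7531/647667 = -2583137/647667 ≈ -3.9884)
(l + j)*(F + R) = (-2240 - 2583137/647667)*(385/3 + 2861) = -1453357217/647667*8968/3 = -13033707522056/1943001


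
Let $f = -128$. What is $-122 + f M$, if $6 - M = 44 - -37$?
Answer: $9478$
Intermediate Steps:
$M = -75$ ($M = 6 - \left(44 - -37\right) = 6 - \left(44 + 37\right) = 6 - 81 = -75$)
$-122 + f M = -122 - -9600 = -122 + 9600 = 9478$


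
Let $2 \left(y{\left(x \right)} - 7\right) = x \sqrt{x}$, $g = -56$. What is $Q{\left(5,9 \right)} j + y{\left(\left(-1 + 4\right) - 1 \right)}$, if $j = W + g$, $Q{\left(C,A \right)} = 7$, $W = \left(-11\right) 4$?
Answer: $-693 + \sqrt{2} \approx -691.59$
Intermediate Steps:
$W = -44$
$y{\left(x \right)} = 7 + \frac{x^{\frac{3}{2}}}{2}$ ($y{\left(x \right)} = 7 + \frac{x \sqrt{x}}{2} = 7 + \frac{x^{\frac{3}{2}}}{2}$)
$j = -100$ ($j = -44 - 56 = -100$)
$Q{\left(5,9 \right)} j + y{\left(\left(-1 + 4\right) - 1 \right)} = 7 \left(-100\right) + \left(7 + \frac{\left(\left(-1 + 4\right) - 1\right)^{\frac{3}{2}}}{2}\right) = -700 + \left(7 + \frac{\left(3 - 1\right)^{\frac{3}{2}}}{2}\right) = -700 + \left(7 + \frac{2^{\frac{3}{2}}}{2}\right) = -700 + \left(7 + \frac{2 \sqrt{2}}{2}\right) = -700 + \left(7 + \sqrt{2}\right) = -693 + \sqrt{2}$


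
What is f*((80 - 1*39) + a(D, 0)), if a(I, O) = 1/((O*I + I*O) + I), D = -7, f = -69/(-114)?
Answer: 3289/133 ≈ 24.729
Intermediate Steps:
f = 23/38 (f = -69*(-1/114) = 23/38 ≈ 0.60526)
a(I, O) = 1/(I + 2*I*O) (a(I, O) = 1/((I*O + I*O) + I) = 1/(2*I*O + I) = 1/(I + 2*I*O))
f*((80 - 1*39) + a(D, 0)) = 23*((80 - 1*39) + 1/((-7)*(1 + 2*0)))/38 = 23*((80 - 39) - 1/(7*(1 + 0)))/38 = 23*(41 - ⅐/1)/38 = 23*(41 - ⅐*1)/38 = 23*(41 - ⅐)/38 = (23/38)*(286/7) = 3289/133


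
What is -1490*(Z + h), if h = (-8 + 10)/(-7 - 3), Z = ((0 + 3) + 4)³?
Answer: -510772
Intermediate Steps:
Z = 343 (Z = (3 + 4)³ = 7³ = 343)
h = -⅕ (h = 2/(-10) = 2*(-⅒) = -⅕ ≈ -0.20000)
-1490*(Z + h) = -1490*(343 - ⅕) = -1490*1714/5 = -510772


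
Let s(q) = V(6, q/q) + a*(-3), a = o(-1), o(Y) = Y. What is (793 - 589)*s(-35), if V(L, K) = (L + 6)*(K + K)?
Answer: 5508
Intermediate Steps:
V(L, K) = 2*K*(6 + L) (V(L, K) = (6 + L)*(2*K) = 2*K*(6 + L))
a = -1
s(q) = 27 (s(q) = 2*(q/q)*(6 + 6) - 1*(-3) = 2*1*12 + 3 = 24 + 3 = 27)
(793 - 589)*s(-35) = (793 - 589)*27 = 204*27 = 5508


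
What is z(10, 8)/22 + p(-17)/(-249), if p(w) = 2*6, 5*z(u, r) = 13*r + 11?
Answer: 1821/1826 ≈ 0.99726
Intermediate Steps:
z(u, r) = 11/5 + 13*r/5 (z(u, r) = (13*r + 11)/5 = (11 + 13*r)/5 = 11/5 + 13*r/5)
p(w) = 12
z(10, 8)/22 + p(-17)/(-249) = (11/5 + (13/5)*8)/22 + 12/(-249) = (11/5 + 104/5)*(1/22) + 12*(-1/249) = 23*(1/22) - 4/83 = 23/22 - 4/83 = 1821/1826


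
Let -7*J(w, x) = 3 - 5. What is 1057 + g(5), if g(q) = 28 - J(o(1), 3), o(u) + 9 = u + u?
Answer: 7593/7 ≈ 1084.7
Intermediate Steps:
o(u) = -9 + 2*u (o(u) = -9 + (u + u) = -9 + 2*u)
J(w, x) = 2/7 (J(w, x) = -(3 - 5)/7 = -⅐*(-2) = 2/7)
g(q) = 194/7 (g(q) = 28 - 1*2/7 = 28 - 2/7 = 194/7)
1057 + g(5) = 1057 + 194/7 = 7593/7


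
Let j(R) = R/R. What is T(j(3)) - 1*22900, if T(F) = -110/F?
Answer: -23010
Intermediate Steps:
j(R) = 1
T(j(3)) - 1*22900 = -110/1 - 1*22900 = -110*1 - 22900 = -110 - 22900 = -23010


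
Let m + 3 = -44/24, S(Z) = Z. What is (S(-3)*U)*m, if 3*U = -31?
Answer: -899/6 ≈ -149.83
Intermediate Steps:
U = -31/3 (U = (⅓)*(-31) = -31/3 ≈ -10.333)
m = -29/6 (m = -3 - 44/24 = -3 - 44*1/24 = -3 - 11/6 = -29/6 ≈ -4.8333)
(S(-3)*U)*m = -3*(-31/3)*(-29/6) = 31*(-29/6) = -899/6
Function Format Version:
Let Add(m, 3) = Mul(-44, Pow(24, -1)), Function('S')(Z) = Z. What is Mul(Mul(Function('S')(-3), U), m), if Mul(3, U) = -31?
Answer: Rational(-899, 6) ≈ -149.83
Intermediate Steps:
U = Rational(-31, 3) (U = Mul(Rational(1, 3), -31) = Rational(-31, 3) ≈ -10.333)
m = Rational(-29, 6) (m = Add(-3, Mul(-44, Pow(24, -1))) = Add(-3, Mul(-44, Rational(1, 24))) = Add(-3, Rational(-11, 6)) = Rational(-29, 6) ≈ -4.8333)
Mul(Mul(Function('S')(-3), U), m) = Mul(Mul(-3, Rational(-31, 3)), Rational(-29, 6)) = Mul(31, Rational(-29, 6)) = Rational(-899, 6)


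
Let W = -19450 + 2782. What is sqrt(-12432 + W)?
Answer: 10*I*sqrt(291) ≈ 170.59*I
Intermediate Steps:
W = -16668
sqrt(-12432 + W) = sqrt(-12432 - 16668) = sqrt(-29100) = 10*I*sqrt(291)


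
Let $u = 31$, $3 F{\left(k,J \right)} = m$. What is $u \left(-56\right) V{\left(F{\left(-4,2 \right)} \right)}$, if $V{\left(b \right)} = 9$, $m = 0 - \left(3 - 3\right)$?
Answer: $-15624$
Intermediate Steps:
$m = 0$ ($m = 0 - \left(3 - 3\right) = 0 - 0 = 0 + 0 = 0$)
$F{\left(k,J \right)} = 0$ ($F{\left(k,J \right)} = \frac{1}{3} \cdot 0 = 0$)
$u \left(-56\right) V{\left(F{\left(-4,2 \right)} \right)} = 31 \left(-56\right) 9 = \left(-1736\right) 9 = -15624$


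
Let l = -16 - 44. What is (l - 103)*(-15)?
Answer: 2445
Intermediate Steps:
l = -60
(l - 103)*(-15) = (-60 - 103)*(-15) = -163*(-15) = 2445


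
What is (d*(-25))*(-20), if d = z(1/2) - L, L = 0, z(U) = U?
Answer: 250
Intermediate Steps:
d = ½ (d = 1/2 - 1*0 = ½ + 0 = ½ ≈ 0.50000)
(d*(-25))*(-20) = ((½)*(-25))*(-20) = -25/2*(-20) = 250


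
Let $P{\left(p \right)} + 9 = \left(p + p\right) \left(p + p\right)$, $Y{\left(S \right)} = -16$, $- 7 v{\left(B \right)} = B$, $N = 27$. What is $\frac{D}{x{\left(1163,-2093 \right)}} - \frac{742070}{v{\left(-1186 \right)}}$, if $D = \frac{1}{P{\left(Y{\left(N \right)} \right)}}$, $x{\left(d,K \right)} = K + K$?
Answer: $- \frac{11035148584143}{2519532470} \approx -4379.8$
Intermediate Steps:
$v{\left(B \right)} = - \frac{B}{7}$
$P{\left(p \right)} = -9 + 4 p^{2}$ ($P{\left(p \right)} = -9 + \left(p + p\right) \left(p + p\right) = -9 + 2 p 2 p = -9 + 4 p^{2}$)
$x{\left(d,K \right)} = 2 K$
$D = \frac{1}{1015}$ ($D = \frac{1}{-9 + 4 \left(-16\right)^{2}} = \frac{1}{-9 + 4 \cdot 256} = \frac{1}{-9 + 1024} = \frac{1}{1015} \approx 0.00098522$)
$\frac{D}{x{\left(1163,-2093 \right)}} - \frac{742070}{v{\left(-1186 \right)}} = \frac{1}{1015 \cdot 2 \left(-2093\right)} - \frac{742070}{\left(- \frac{1}{7}\right) \left(-1186\right)} = \frac{1}{1015 \left(-4186\right)} - \frac{742070}{\frac{1186}{7}} = \frac{1}{1015} \left(- \frac{1}{4186}\right) - \frac{2597245}{593} = - \frac{1}{4248790} - \frac{2597245}{593} = - \frac{11035148584143}{2519532470}$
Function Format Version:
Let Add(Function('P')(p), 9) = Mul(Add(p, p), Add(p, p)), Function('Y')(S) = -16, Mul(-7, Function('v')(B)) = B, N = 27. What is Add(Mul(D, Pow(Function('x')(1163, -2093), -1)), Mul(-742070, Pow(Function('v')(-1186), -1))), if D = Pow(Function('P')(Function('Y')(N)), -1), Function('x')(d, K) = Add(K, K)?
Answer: Rational(-11035148584143, 2519532470) ≈ -4379.8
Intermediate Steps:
Function('v')(B) = Mul(Rational(-1, 7), B)
Function('P')(p) = Add(-9, Mul(4, Pow(p, 2))) (Function('P')(p) = Add(-9, Mul(Add(p, p), Add(p, p))) = Add(-9, Mul(Mul(2, p), Mul(2, p))) = Add(-9, Mul(4, Pow(p, 2))))
Function('x')(d, K) = Mul(2, K)
D = Rational(1, 1015) (D = Pow(Add(-9, Mul(4, Pow(-16, 2))), -1) = Pow(Add(-9, Mul(4, 256)), -1) = Pow(Add(-9, 1024), -1) = Pow(1015, -1) = Rational(1, 1015) ≈ 0.00098522)
Add(Mul(D, Pow(Function('x')(1163, -2093), -1)), Mul(-742070, Pow(Function('v')(-1186), -1))) = Add(Mul(Rational(1, 1015), Pow(Mul(2, -2093), -1)), Mul(-742070, Pow(Mul(Rational(-1, 7), -1186), -1))) = Add(Mul(Rational(1, 1015), Pow(-4186, -1)), Mul(-742070, Pow(Rational(1186, 7), -1))) = Add(Mul(Rational(1, 1015), Rational(-1, 4186)), Mul(-742070, Rational(7, 1186))) = Add(Rational(-1, 4248790), Rational(-2597245, 593)) = Rational(-11035148584143, 2519532470)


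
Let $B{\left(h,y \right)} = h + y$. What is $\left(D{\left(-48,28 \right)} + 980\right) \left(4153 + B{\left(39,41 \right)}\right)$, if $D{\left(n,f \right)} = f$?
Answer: $4266864$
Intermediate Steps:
$\left(D{\left(-48,28 \right)} + 980\right) \left(4153 + B{\left(39,41 \right)}\right) = \left(28 + 980\right) \left(4153 + \left(39 + 41\right)\right) = 1008 \left(4153 + 80\right) = 1008 \cdot 4233 = 4266864$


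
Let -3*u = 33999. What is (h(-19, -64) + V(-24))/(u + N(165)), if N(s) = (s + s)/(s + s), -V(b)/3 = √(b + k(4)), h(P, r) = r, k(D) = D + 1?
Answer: 16/2833 + 3*I*√19/11332 ≈ 0.0056477 + 0.001154*I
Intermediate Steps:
k(D) = 1 + D
V(b) = -3*√(5 + b) (V(b) = -3*√(b + (1 + 4)) = -3*√(b + 5) = -3*√(5 + b))
u = -11333 (u = -⅓*33999 = -11333)
N(s) = 1 (N(s) = (2*s)/((2*s)) = (2*s)*(1/(2*s)) = 1)
(h(-19, -64) + V(-24))/(u + N(165)) = (-64 - 3*√(5 - 24))/(-11333 + 1) = (-64 - 3*I*√19)/(-11332) = (-64 - 3*I*√19)*(-1/11332) = 16/2833 + 3*I*√19/11332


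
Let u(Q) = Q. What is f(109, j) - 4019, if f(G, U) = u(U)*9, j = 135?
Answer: -2804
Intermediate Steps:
f(G, U) = 9*U (f(G, U) = U*9 = 9*U)
f(109, j) - 4019 = 9*135 - 4019 = 1215 - 4019 = -2804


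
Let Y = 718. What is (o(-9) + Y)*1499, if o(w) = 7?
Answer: 1086775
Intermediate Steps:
(o(-9) + Y)*1499 = (7 + 718)*1499 = 725*1499 = 1086775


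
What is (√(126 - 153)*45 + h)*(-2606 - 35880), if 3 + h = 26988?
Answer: -1038544710 - 5195610*I*√3 ≈ -1.0385e+9 - 8.9991e+6*I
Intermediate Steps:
h = 26985 (h = -3 + 26988 = 26985)
(√(126 - 153)*45 + h)*(-2606 - 35880) = (√(126 - 153)*45 + 26985)*(-2606 - 35880) = (√(-27)*45 + 26985)*(-38486) = ((3*I*√3)*45 + 26985)*(-38486) = (135*I*√3 + 26985)*(-38486) = (26985 + 135*I*√3)*(-38486) = -1038544710 - 5195610*I*√3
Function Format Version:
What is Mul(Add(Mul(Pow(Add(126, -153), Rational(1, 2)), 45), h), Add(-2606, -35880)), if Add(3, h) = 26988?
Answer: Add(-1038544710, Mul(-5195610, I, Pow(3, Rational(1, 2)))) ≈ Add(-1.0385e+9, Mul(-8.9991e+6, I))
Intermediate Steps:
h = 26985 (h = Add(-3, 26988) = 26985)
Mul(Add(Mul(Pow(Add(126, -153), Rational(1, 2)), 45), h), Add(-2606, -35880)) = Mul(Add(Mul(Pow(Add(126, -153), Rational(1, 2)), 45), 26985), Add(-2606, -35880)) = Mul(Add(Mul(Pow(-27, Rational(1, 2)), 45), 26985), -38486) = Mul(Add(Mul(Mul(3, I, Pow(3, Rational(1, 2))), 45), 26985), -38486) = Mul(Add(Mul(135, I, Pow(3, Rational(1, 2))), 26985), -38486) = Mul(Add(26985, Mul(135, I, Pow(3, Rational(1, 2)))), -38486) = Add(-1038544710, Mul(-5195610, I, Pow(3, Rational(1, 2))))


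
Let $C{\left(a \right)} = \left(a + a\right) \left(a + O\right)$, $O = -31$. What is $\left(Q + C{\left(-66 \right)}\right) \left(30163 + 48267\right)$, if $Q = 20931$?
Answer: $2645836050$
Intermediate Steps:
$C{\left(a \right)} = 2 a \left(-31 + a\right)$ ($C{\left(a \right)} = \left(a + a\right) \left(a - 31\right) = 2 a \left(-31 + a\right)$)
$\left(Q + C{\left(-66 \right)}\right) \left(30163 + 48267\right) = \left(20931 + 2 \left(-66\right) \left(-31 - 66\right)\right) \left(30163 + 48267\right) = \left(20931 + 2 \left(-66\right) \left(-97\right)\right) 78430 = \left(20931 + 12804\right) 78430 = 33735 \cdot 78430 = 2645836050$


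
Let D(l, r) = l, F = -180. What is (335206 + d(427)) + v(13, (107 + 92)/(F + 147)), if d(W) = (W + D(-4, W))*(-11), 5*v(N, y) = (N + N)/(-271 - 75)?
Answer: 285928332/865 ≈ 3.3055e+5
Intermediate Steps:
v(N, y) = -N/865 (v(N, y) = ((N + N)/(-271 - 75))/5 = ((2*N)/(-346))/5 = ((2*N)*(-1/346))/5 = (-N/173)/5 = -N/865)
d(W) = 44 - 11*W (d(W) = (W - 4)*(-11) = (-4 + W)*(-11) = 44 - 11*W)
(335206 + d(427)) + v(13, (107 + 92)/(F + 147)) = (335206 + (44 - 11*427)) - 1/865*13 = (335206 + (44 - 4697)) - 13/865 = (335206 - 4653) - 13/865 = 330553 - 13/865 = 285928332/865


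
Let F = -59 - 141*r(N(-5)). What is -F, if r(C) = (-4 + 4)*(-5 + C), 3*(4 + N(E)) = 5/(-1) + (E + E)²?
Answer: 59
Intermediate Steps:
N(E) = -17/3 + 4*E²/3 (N(E) = -4 + (5/(-1) + (E + E)²)/3 = -4 + (5*(-1) + (2*E)²)/3 = -4 + (-5 + 4*E²)/3 = -4 + (-5/3 + 4*E²/3) = -17/3 + 4*E²/3)
r(C) = 0 (r(C) = 0*(-5 + C) = 0)
F = -59 (F = -59 - 141*0 = -59 + 0 = -59)
-F = -1*(-59) = 59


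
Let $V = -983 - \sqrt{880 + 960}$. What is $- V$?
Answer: $983 + 4 \sqrt{115} \approx 1025.9$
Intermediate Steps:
$V = -983 - 4 \sqrt{115}$ ($V = -983 - \sqrt{1840} = -983 - 4 \sqrt{115} \approx -1025.9$)
$- V = - (-983 - 4 \sqrt{115}) = 983 + 4 \sqrt{115}$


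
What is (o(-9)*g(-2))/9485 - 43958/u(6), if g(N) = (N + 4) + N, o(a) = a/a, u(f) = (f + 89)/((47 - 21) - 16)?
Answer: -87916/19 ≈ -4627.2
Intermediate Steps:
u(f) = 89/10 + f/10 (u(f) = (89 + f)/(26 - 16) = (89 + f)/10 = (89 + f)*(1/10) = 89/10 + f/10)
o(a) = 1
g(N) = 4 + 2*N (g(N) = (4 + N) + N = 4 + 2*N)
(o(-9)*g(-2))/9485 - 43958/u(6) = (1*(4 + 2*(-2)))/9485 - 43958/(89/10 + (1/10)*6) = (1*(4 - 4))*(1/9485) - 43958/(89/10 + 3/5) = (1*0)*(1/9485) - 43958/19/2 = 0*(1/9485) - 43958*2/19 = 0 - 87916/19 = -87916/19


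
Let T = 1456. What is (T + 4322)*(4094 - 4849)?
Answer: -4362390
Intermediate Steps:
(T + 4322)*(4094 - 4849) = (1456 + 4322)*(4094 - 4849) = 5778*(-755) = -4362390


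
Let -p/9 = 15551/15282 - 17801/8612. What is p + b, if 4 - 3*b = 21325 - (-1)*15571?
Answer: -89843979997/7311588 ≈ -12288.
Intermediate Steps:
b = -36892/3 (b = 4/3 - (21325 - (-1)*15571)/3 = 4/3 - (21325 - 1*(-15571))/3 = 4/3 - (21325 + 15571)/3 = 4/3 - ⅓*36896 = 4/3 - 36896/3 = -36892/3 ≈ -12297.)
p = 69054835/7311588 (p = -9*(15551/15282 - 17801/8612) = -9*(-69054835/65804292) = 69054835/7311588 ≈ 9.4446)
p + b = 69054835/7311588 - 36892/3 = -89843979997/7311588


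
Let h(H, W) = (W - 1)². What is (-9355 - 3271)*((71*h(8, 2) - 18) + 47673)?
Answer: -602588476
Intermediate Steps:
h(H, W) = (-1 + W)²
(-9355 - 3271)*((71*h(8, 2) - 18) + 47673) = (-9355 - 3271)*((71*(-1 + 2)² - 18) + 47673) = -12626*((71*1² - 18) + 47673) = -12626*((71*1 - 18) + 47673) = -12626*((71 - 18) + 47673) = -12626*(53 + 47673) = -12626*47726 = -602588476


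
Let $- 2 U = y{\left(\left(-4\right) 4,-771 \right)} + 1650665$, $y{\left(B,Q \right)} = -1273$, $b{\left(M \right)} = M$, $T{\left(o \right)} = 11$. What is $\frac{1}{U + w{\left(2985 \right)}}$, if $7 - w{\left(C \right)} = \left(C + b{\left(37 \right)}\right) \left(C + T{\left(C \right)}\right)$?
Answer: $- \frac{1}{9878601} \approx -1.0123 \cdot 10^{-7}$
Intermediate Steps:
$w{\left(C \right)} = 7 - \left(11 + C\right) \left(37 + C\right)$ ($w{\left(C \right)} = 7 - \left(C + 37\right) \left(C + 11\right) = 7 - \left(37 + C\right) \left(11 + C\right) = 7 - \left(11 + C\right) \left(37 + C\right)$)
$U = -824696$ ($U = - \frac{-1273 + 1650665}{2} = \left(- \frac{1}{2}\right) 1649392 = -824696$)
$\frac{1}{U + w{\left(2985 \right)}} = \frac{1}{-824696 - 9053905} = \frac{1}{-9878601} = - \frac{1}{9878601}$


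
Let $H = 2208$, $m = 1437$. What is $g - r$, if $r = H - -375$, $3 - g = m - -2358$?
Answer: $-6375$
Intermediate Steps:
$g = -3792$ ($g = 3 - \left(1437 - -2358\right) = 3 - \left(1437 + 2358\right) = 3 - 3795 = -3792$)
$r = 2583$ ($r = 2208 - -375 = 2208 + 375 = 2583$)
$g - r = -3792 - 2583 = -6375$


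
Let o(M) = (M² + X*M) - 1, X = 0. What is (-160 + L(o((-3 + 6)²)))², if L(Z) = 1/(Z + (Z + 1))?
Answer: 663526081/25921 ≈ 25598.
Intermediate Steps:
o(M) = -1 + M² (o(M) = (M² + 0*M) - 1 = (M² + 0) - 1 = M² - 1 = -1 + M²)
L(Z) = 1/(1 + 2*Z) (L(Z) = 1/(Z + (1 + Z)) = 1/(1 + 2*Z))
(-160 + L(o((-3 + 6)²)))² = (-160 + 1/(1 + 2*(-1 + ((-3 + 6)²)²)))² = (-160 + 1/(1 + 2*(-1 + (3²)²)))² = (-160 + 1/(1 + 2*(-1 + 9²)))² = (-160 + 1/(1 + 2*(-1 + 81)))² = (-160 + 1/(1 + 2*80))² = (-160 + 1/(1 + 160))² = (-160 + 1/161)² = (-25759/161)² = 663526081/25921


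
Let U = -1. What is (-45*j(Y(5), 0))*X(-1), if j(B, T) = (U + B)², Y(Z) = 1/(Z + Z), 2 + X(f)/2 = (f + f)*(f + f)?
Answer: -729/5 ≈ -145.80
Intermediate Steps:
X(f) = -4 + 8*f² (X(f) = -4 + 2*((f + f)*(f + f)) = -4 + 2*((2*f)*(2*f)) = -4 + 2*(4*f²) = -4 + 8*f²)
Y(Z) = 1/(2*Z)
j(B, T) = (-1 + B)²
(-45*j(Y(5), 0))*X(-1) = (-45*(-1 + (½)/5)²)*(-4 + 8*(-1)²) = (-45*(-1 + (½)*(⅕))²)*(-4 + 8*1) = (-45*(-1 + ⅒)²)*(-4 + 8) = -45*(-9/10)²*4 = -45*81/100*4 = -729/20*4 = -729/5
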